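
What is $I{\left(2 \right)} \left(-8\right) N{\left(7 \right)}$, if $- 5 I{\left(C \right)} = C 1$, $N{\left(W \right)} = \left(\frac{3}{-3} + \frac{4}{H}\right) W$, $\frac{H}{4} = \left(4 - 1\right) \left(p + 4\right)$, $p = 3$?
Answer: $- \frac{64}{3} \approx -21.333$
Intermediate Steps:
$H = 84$ ($H = 4 \left(4 - 1\right) \left(3 + 4\right) = 4 \cdot 3 \cdot 7 = 4 \cdot 21 = 84$)
$N{\left(W \right)} = - \frac{20 W}{21}$ ($N{\left(W \right)} = \left(\frac{3}{-3} + \frac{4}{84}\right) W = \left(3 \left(- \frac{1}{3}\right) + 4 \cdot \frac{1}{84}\right) W = \left(-1 + \frac{1}{21}\right) W = - \frac{20 W}{21}$)
$I{\left(C \right)} = - \frac{C}{5}$ ($I{\left(C \right)} = - \frac{C 1}{5} = - \frac{C}{5}$)
$I{\left(2 \right)} \left(-8\right) N{\left(7 \right)} = \left(- \frac{1}{5}\right) 2 \left(-8\right) \left(\left(- \frac{20}{21}\right) 7\right) = \left(- \frac{2}{5}\right) \left(-8\right) \left(- \frac{20}{3}\right) = \frac{16}{5} \left(- \frac{20}{3}\right) = - \frac{64}{3}$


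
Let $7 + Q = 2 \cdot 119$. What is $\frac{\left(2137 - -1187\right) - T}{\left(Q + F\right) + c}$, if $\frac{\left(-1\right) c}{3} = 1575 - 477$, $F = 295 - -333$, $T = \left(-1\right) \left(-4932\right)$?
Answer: $\frac{1608}{2435} \approx 0.66037$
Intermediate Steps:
$T = 4932$
$F = 628$ ($F = 295 + 333 = 628$)
$Q = 231$ ($Q = -7 + 2 \cdot 119 = -7 + 238 = 231$)
$c = -3294$ ($c = - 3 \left(1575 - 477\right) = \left(-3\right) 1098 = -3294$)
$\frac{\left(2137 - -1187\right) - T}{\left(Q + F\right) + c} = \frac{\left(2137 - -1187\right) - 4932}{\left(231 + 628\right) - 3294} = \frac{\left(2137 + 1187\right) - 4932}{859 - 3294} = \frac{3324 - 4932}{-2435} = \left(-1608\right) \left(- \frac{1}{2435}\right) = \frac{1608}{2435}$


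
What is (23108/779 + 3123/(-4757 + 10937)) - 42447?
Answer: -68067985361/1604740 ≈ -42417.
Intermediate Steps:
(23108/779 + 3123/(-4757 + 10937)) - 42447 = (23108*(1/779) + 3123/6180) - 42447 = (23108/779 + 3123*(1/6180)) - 42447 = (23108/779 + 1041/2060) - 42447 = 48413419/1604740 - 42447 = -68067985361/1604740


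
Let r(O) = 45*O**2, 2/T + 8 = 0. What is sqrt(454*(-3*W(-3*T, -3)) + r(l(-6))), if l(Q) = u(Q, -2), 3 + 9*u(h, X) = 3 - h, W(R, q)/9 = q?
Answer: sqrt(36794) ≈ 191.82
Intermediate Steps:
T = -1/4 (T = 2/(-8 + 0) = 2/(-8) = 2*(-1/8) = -1/4 ≈ -0.25000)
W(R, q) = 9*q
u(h, X) = -h/9 (u(h, X) = -1/3 + (3 - h)/9 = -1/3 + (1/3 - h/9) = -h/9)
l(Q) = -Q/9
sqrt(454*(-3*W(-3*T, -3)) + r(l(-6))) = sqrt(454*(-27*(-3)) + 45*(-1/9*(-6))**2) = sqrt(454*(-3*(-27)) + 45*(2/3)**2) = sqrt(454*81 + 45*(4/9)) = sqrt(36774 + 20) = sqrt(36794)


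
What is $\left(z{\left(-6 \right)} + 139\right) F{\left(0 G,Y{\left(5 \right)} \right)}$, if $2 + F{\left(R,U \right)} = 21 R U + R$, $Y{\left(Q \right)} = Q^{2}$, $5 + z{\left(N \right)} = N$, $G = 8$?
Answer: $-256$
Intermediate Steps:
$z{\left(N \right)} = -5 + N$
$F{\left(R,U \right)} = -2 + R + 21 R U$ ($F{\left(R,U \right)} = -2 + \left(21 R U + R\right) = -2 + \left(R + 21 R U\right) = -2 + R + 21 R U$)
$\left(z{\left(-6 \right)} + 139\right) F{\left(0 G,Y{\left(5 \right)} \right)} = \left(\left(-5 - 6\right) + 139\right) \left(-2 + 0 \cdot 8 + 21 \cdot 0 \cdot 8 \cdot 5^{2}\right) = \left(-11 + 139\right) \left(-2 + 0 + 21 \cdot 0 \cdot 25\right) = 128 \left(-2 + 0 + 0\right) = 128 \left(-2\right) = -256$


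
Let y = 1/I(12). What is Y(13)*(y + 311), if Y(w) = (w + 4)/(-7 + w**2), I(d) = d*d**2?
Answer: 9135953/279936 ≈ 32.636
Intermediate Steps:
I(d) = d**3
y = 1/1728 (y = 1/(12**3) = 1/1728 ≈ 0.00057870)
Y(w) = (4 + w)/(-7 + w**2)
Y(13)*(y + 311) = ((4 + 13)/(-7 + 13**2))*(1/1728 + 311) = (17/(-7 + 169))*(537409/1728) = (17/162)*(537409/1728) = 9135953/279936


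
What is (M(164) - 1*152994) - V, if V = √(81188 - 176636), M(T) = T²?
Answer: -126098 - 2*I*√23862 ≈ -1.261e+5 - 308.95*I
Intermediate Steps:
V = 2*I*√23862 (V = √(-95448) = 2*I*√23862 ≈ 308.95*I)
(M(164) - 1*152994) - V = (164² - 1*152994) - 2*I*√23862 = (26896 - 152994) - 2*I*√23862 = -126098 - 2*I*√23862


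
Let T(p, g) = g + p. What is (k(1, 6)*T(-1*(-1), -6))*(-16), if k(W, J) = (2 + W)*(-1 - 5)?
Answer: -1440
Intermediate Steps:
k(W, J) = -12 - 6*W (k(W, J) = (2 + W)*(-6) = -12 - 6*W)
(k(1, 6)*T(-1*(-1), -6))*(-16) = ((-12 - 6*1)*(-6 - 1*(-1)))*(-16) = ((-12 - 6)*(-6 + 1))*(-16) = -18*(-5)*(-16) = 90*(-16) = -1440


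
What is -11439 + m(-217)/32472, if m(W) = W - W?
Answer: -11439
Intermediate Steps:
m(W) = 0
-11439 + m(-217)/32472 = -11439 + 0/32472 = -11439 + 0*(1/32472) = -11439 + 0 = -11439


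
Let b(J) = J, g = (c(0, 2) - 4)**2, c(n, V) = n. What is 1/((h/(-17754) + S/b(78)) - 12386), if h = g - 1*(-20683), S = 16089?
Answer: -115401/1405687654 ≈ -8.2096e-5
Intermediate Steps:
g = 16 (g = (0 - 4)**2 = (-4)**2 = 16)
h = 20699 (h = 16 - 1*(-20683) = 16 + 20683 = 20699)
1/((h/(-17754) + S/b(78)) - 12386) = 1/((20699/(-17754) + 16089/78) - 12386) = 1/((20699*(-1/17754) + 16089*(1/78)) - 12386) = 1/((-20699/17754 + 5363/26) - 12386) = 1/(23669132/115401 - 12386) = 1/(-1405687654/115401) = -115401/1405687654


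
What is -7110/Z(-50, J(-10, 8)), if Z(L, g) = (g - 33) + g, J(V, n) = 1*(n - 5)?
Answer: 790/3 ≈ 263.33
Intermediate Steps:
J(V, n) = -5 + n (J(V, n) = 1*(-5 + n) = -5 + n)
Z(L, g) = -33 + 2*g (Z(L, g) = (-33 + g) + g = -33 + 2*g)
-7110/Z(-50, J(-10, 8)) = -7110/(-33 + 2*(-5 + 8)) = -7110/(-33 + 2*3) = -7110/(-33 + 6) = -7110/(-27) = -7110*(-1/27) = 790/3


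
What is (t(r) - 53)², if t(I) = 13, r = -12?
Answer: 1600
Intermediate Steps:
(t(r) - 53)² = (13 - 53)² = (-40)² = 1600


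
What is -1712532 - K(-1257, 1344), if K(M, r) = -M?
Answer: -1713789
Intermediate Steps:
-1712532 - K(-1257, 1344) = -1712532 - (-1)*(-1257) = -1712532 - 1*1257 = -1712532 - 1257 = -1713789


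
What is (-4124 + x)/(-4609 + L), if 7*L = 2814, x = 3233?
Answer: 891/4207 ≈ 0.21179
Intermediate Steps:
L = 402 (L = (⅐)*2814 = 402)
(-4124 + x)/(-4609 + L) = (-4124 + 3233)/(-4609 + 402) = -891/(-4207) = -891*(-1/4207) = 891/4207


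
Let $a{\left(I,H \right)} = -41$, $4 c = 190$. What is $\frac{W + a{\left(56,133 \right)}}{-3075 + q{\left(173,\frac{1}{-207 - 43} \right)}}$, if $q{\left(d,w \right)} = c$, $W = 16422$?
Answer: $- \frac{32762}{6055} \approx -5.4107$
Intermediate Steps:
$c = \frac{95}{2}$ ($c = \frac{1}{4} \cdot 190 = \frac{95}{2} \approx 47.5$)
$q{\left(d,w \right)} = \frac{95}{2}$
$\frac{W + a{\left(56,133 \right)}}{-3075 + q{\left(173,\frac{1}{-207 - 43} \right)}} = \frac{16422 - 41}{-3075 + \frac{95}{2}} = \frac{16381}{- \frac{6055}{2}} = 16381 \left(- \frac{2}{6055}\right) = - \frac{32762}{6055}$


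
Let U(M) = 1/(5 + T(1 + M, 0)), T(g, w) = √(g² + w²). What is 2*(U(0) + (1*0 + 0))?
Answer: ⅓ ≈ 0.33333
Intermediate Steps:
U(M) = 1/(5 + √((1 + M)²)) (U(M) = 1/(5 + √((1 + M)² + 0²)) = 1/(5 + √((1 + M)² + 0)) = 1/(5 + √((1 + M)²)))
2*(U(0) + (1*0 + 0)) = 2*(1/(5 + √((1 + 0)²)) + (1*0 + 0)) = 2*(1/(5 + √(1²)) + (0 + 0)) = 2*(1/(5 + √1) + 0) = 2*(1/(5 + 1) + 0) = 2*(1/6 + 0) = 2*(⅙ + 0) = 2*(⅙) = ⅓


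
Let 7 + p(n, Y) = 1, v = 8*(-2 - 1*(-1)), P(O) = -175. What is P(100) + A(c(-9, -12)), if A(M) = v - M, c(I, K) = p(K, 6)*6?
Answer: -147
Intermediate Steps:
v = -8 (v = 8*(-2 + 1) = 8*(-1) = -8)
p(n, Y) = -6 (p(n, Y) = -7 + 1 = -6)
c(I, K) = -36 (c(I, K) = -6*6 = -36)
A(M) = -8 - M
P(100) + A(c(-9, -12)) = -175 + (-8 - 1*(-36)) = -175 + (-8 + 36) = -175 + 28 = -147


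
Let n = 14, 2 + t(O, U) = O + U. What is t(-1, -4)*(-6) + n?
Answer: 56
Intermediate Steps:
t(O, U) = -2 + O + U (t(O, U) = -2 + (O + U) = -2 + O + U)
t(-1, -4)*(-6) + n = (-2 - 1 - 4)*(-6) + 14 = -7*(-6) + 14 = 42 + 14 = 56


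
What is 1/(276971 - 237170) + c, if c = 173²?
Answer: 1191204130/39801 ≈ 29929.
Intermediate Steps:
c = 29929
1/(276971 - 237170) + c = 1/(276971 - 237170) + 29929 = 1/39801 + 29929 = 1191204130/39801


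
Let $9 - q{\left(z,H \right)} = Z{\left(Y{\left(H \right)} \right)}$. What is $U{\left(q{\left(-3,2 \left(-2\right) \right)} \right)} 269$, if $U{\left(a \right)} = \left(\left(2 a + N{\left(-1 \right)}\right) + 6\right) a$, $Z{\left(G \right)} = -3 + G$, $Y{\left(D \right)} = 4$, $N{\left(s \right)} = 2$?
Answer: $51648$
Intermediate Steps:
$q{\left(z,H \right)} = 8$ ($q{\left(z,H \right)} = 9 - \left(-3 + 4\right) = 9 - 1 = 8$)
$U{\left(a \right)} = a \left(8 + 2 a\right)$ ($U{\left(a \right)} = \left(\left(2 a + 2\right) + 6\right) a = \left(\left(2 + 2 a\right) + 6\right) a = \left(8 + 2 a\right) a = a \left(8 + 2 a\right)$)
$U{\left(q{\left(-3,2 \left(-2\right) \right)} \right)} 269 = 2 \cdot 8 \left(4 + 8\right) 269 = 2 \cdot 8 \cdot 12 \cdot 269 = 192 \cdot 269 = 51648$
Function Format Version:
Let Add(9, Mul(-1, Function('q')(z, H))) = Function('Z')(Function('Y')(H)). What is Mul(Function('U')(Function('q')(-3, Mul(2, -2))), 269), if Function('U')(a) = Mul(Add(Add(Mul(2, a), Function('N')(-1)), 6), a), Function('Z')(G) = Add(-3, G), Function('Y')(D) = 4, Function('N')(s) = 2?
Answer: 51648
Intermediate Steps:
Function('q')(z, H) = 8 (Function('q')(z, H) = Add(9, Mul(-1, Add(-3, 4))) = Add(9, Mul(-1, 1)) = Add(9, -1) = 8)
Function('U')(a) = Mul(a, Add(8, Mul(2, a))) (Function('U')(a) = Mul(Add(Add(Mul(2, a), 2), 6), a) = Mul(Add(Add(2, Mul(2, a)), 6), a) = Mul(Add(8, Mul(2, a)), a) = Mul(a, Add(8, Mul(2, a))))
Mul(Function('U')(Function('q')(-3, Mul(2, -2))), 269) = Mul(Mul(2, 8, Add(4, 8)), 269) = Mul(Mul(2, 8, 12), 269) = Mul(192, 269) = 51648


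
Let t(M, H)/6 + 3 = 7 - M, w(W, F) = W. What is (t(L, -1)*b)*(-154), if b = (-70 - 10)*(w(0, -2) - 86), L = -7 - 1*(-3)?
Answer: -50856960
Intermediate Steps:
L = -4 (L = -7 + 3 = -4)
b = 6880 (b = (-70 - 10)*(0 - 86) = -80*(-86) = 6880)
t(M, H) = 24 - 6*M (t(M, H) = -18 + 6*(7 - M) = -18 + (42 - 6*M) = 24 - 6*M)
(t(L, -1)*b)*(-154) = ((24 - 6*(-4))*6880)*(-154) = ((24 + 24)*6880)*(-154) = (48*6880)*(-154) = 330240*(-154) = -50856960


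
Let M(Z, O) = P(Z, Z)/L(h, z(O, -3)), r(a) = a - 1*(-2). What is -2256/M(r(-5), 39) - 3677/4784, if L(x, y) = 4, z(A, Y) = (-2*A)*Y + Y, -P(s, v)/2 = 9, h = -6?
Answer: 7184105/14352 ≈ 500.56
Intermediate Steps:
P(s, v) = -18 (P(s, v) = -2*9 = -18)
r(a) = 2 + a (r(a) = a + 2 = 2 + a)
z(A, Y) = Y - 2*A*Y (z(A, Y) = -2*A*Y + Y = Y - 2*A*Y)
M(Z, O) = -9/2 (M(Z, O) = -18/4 = -18*1/4 = -9/2)
-2256/M(r(-5), 39) - 3677/4784 = -2256/(-9/2) - 3677/4784 = -2256*(-2/9) - 3677*1/4784 = 1504/3 - 3677/4784 = 7184105/14352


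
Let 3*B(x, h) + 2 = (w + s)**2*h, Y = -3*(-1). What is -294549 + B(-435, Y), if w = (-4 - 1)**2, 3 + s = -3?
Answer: -882566/3 ≈ -2.9419e+5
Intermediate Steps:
s = -6 (s = -3 - 3 = -6)
w = 25 (w = (-5)**2 = 25)
Y = 3
B(x, h) = -2/3 + 361*h/3 (B(x, h) = -2/3 + ((25 - 6)**2*h)/3 = -2/3 + (19**2*h)/3 = -2/3 + (361*h)/3 = -2/3 + 361*h/3)
-294549 + B(-435, Y) = -294549 + (-2/3 + (361/3)*3) = -294549 + (-2/3 + 361) = -294549 + 1081/3 = -882566/3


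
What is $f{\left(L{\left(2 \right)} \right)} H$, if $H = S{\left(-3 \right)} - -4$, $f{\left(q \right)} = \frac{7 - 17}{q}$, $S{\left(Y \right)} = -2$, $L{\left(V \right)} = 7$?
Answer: $- \frac{20}{7} \approx -2.8571$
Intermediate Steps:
$f{\left(q \right)} = - \frac{10}{q}$ ($f{\left(q \right)} = \frac{7 - 17}{q} = - \frac{10}{q}$)
$H = 2$ ($H = -2 - -4 = -2 + 4 = 2$)
$f{\left(L{\left(2 \right)} \right)} H = - \frac{10}{7} \cdot 2 = \left(-10\right) \frac{1}{7} \cdot 2 = \left(- \frac{10}{7}\right) 2 = - \frac{20}{7}$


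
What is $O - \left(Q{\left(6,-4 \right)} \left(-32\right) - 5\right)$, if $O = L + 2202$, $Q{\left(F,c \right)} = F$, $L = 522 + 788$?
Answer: $3709$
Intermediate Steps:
$L = 1310$
$O = 3512$ ($O = 1310 + 2202 = 3512$)
$O - \left(Q{\left(6,-4 \right)} \left(-32\right) - 5\right) = 3512 - \left(6 \left(-32\right) - 5\right) = 3512 - \left(-192 - 5\right) = 3512 - -197 = 3512 + 197 = 3709$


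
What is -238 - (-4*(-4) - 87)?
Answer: -167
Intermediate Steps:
-238 - (-4*(-4) - 87) = -238 - (16 - 87) = -238 - 1*(-71) = -238 + 71 = -167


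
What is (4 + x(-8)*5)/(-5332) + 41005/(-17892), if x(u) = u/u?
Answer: -27349961/11925018 ≈ -2.2935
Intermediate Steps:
x(u) = 1
(4 + x(-8)*5)/(-5332) + 41005/(-17892) = (4 + 1*5)/(-5332) + 41005/(-17892) = (4 + 5)*(-1/5332) + 41005*(-1/17892) = 9*(-1/5332) - 41005/17892 = -9/5332 - 41005/17892 = -27349961/11925018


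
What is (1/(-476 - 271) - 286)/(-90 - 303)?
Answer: 213643/293571 ≈ 0.72774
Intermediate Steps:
(1/(-476 - 271) - 286)/(-90 - 303) = (1/(-747) - 286)/(-393) = (-1/747 - 286)*(-1/393) = -213643/747*(-1/393) = 213643/293571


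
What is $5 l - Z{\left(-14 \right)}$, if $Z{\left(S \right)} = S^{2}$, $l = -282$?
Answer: $-1606$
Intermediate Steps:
$5 l - Z{\left(-14 \right)} = 5 \left(-282\right) - \left(-14\right)^{2} = -1410 - 196 = -1606$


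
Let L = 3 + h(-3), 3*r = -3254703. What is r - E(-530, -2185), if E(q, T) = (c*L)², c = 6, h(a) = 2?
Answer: -1085801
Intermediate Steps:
r = -1084901 (r = (⅓)*(-3254703) = -1084901)
L = 5 (L = 3 + 2 = 5)
E(q, T) = 900 (E(q, T) = (6*5)² = 30² = 900)
r - E(-530, -2185) = -1084901 - 1*900 = -1084901 - 900 = -1085801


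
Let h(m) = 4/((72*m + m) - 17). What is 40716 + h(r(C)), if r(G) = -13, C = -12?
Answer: 19665826/483 ≈ 40716.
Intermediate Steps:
h(m) = 4/(-17 + 73*m) (h(m) = 4/(73*m - 17) = 4/(-17 + 73*m))
40716 + h(r(C)) = 40716 + 4/(-17 + 73*(-13)) = 40716 + 4/(-17 - 949) = 40716 + 4/(-966) = 40716 + 4*(-1/966) = 40716 - 2/483 = 19665826/483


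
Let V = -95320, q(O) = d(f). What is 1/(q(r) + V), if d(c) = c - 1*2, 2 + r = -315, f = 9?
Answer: -1/95313 ≈ -1.0492e-5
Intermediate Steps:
r = -317 (r = -2 - 315 = -317)
d(c) = -2 + c (d(c) = c - 2 = -2 + c)
q(O) = 7 (q(O) = -2 + 9 = 7)
1/(q(r) + V) = 1/(7 - 95320) = 1/(-95313) = -1/95313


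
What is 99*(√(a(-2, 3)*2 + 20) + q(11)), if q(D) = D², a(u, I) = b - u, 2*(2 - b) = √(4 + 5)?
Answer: 12474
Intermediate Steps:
b = ½ (b = 2 - √(4 + 5)/2 = 2 - √9/2 = 2 - ½*3 = 2 - 3/2 = ½ ≈ 0.50000)
a(u, I) = ½ - u
99*(√(a(-2, 3)*2 + 20) + q(11)) = 99*(√((½ - 1*(-2))*2 + 20) + 11²) = 99*(√((½ + 2)*2 + 20) + 121) = 99*(√((5/2)*2 + 20) + 121) = 99*(√(5 + 20) + 121) = 99*(√25 + 121) = 99*(5 + 121) = 99*126 = 12474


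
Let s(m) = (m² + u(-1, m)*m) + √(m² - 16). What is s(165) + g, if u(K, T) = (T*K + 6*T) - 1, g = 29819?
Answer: 193004 + 13*√161 ≈ 1.9317e+5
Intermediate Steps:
u(K, T) = -1 + 6*T + K*T (u(K, T) = (K*T + 6*T) - 1 = (6*T + K*T) - 1 = -1 + 6*T + K*T)
s(m) = m² + √(-16 + m²) + m*(-1 + 5*m) (s(m) = (m² + (-1 + 6*m - m)*m) + √(m² - 16) = (m² + (-1 + 5*m)*m) + √(-16 + m²) = (m² + m*(-1 + 5*m)) + √(-16 + m²) = m² + √(-16 + m²) + m*(-1 + 5*m))
s(165) + g = (√(-16 + 165²) - 1*165 + 6*165²) + 29819 = (√(-16 + 27225) - 165 + 6*27225) + 29819 = (√27209 - 165 + 163350) + 29819 = (13*√161 - 165 + 163350) + 29819 = (163185 + 13*√161) + 29819 = 193004 + 13*√161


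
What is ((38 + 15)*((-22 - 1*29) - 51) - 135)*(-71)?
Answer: 393411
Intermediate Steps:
((38 + 15)*((-22 - 1*29) - 51) - 135)*(-71) = (53*((-22 - 29) - 51) - 135)*(-71) = (53*(-51 - 51) - 135)*(-71) = (53*(-102) - 135)*(-71) = (-5406 - 135)*(-71) = -5541*(-71) = 393411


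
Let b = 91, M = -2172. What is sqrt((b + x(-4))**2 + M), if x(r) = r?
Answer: sqrt(5397) ≈ 73.464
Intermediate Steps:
sqrt((b + x(-4))**2 + M) = sqrt((91 - 4)**2 - 2172) = sqrt(87**2 - 2172) = sqrt(7569 - 2172) = sqrt(5397)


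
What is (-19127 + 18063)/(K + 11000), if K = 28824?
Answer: -7/262 ≈ -0.026718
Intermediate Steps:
(-19127 + 18063)/(K + 11000) = (-19127 + 18063)/(28824 + 11000) = -1064/39824 = -1064*1/39824 = -7/262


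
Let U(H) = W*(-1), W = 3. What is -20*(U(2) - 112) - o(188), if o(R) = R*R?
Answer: -33044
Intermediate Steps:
U(H) = -3 (U(H) = 3*(-1) = -3)
o(R) = R²
-20*(U(2) - 112) - o(188) = -20*(-3 - 112) - 1*188² = -20*(-115) - 1*35344 = 2300 - 35344 = -33044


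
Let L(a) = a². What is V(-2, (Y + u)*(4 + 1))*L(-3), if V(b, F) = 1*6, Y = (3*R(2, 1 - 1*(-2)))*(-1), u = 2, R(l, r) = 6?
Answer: 54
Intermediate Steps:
Y = -18 (Y = (3*6)*(-1) = 18*(-1) = -18)
V(b, F) = 6
V(-2, (Y + u)*(4 + 1))*L(-3) = 6*(-3)² = 6*9 = 54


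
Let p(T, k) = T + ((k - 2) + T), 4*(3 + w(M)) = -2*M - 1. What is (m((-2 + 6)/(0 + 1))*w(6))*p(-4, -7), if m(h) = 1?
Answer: 425/4 ≈ 106.25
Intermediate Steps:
w(M) = -13/4 - M/2 (w(M) = -3 + (-2*M - 1)/4 = -3 + (-1 - 2*M)/4 = -3 + (-¼ - M/2) = -13/4 - M/2)
p(T, k) = -2 + k + 2*T (p(T, k) = T + ((-2 + k) + T) = T + (-2 + T + k) = -2 + k + 2*T)
(m((-2 + 6)/(0 + 1))*w(6))*p(-4, -7) = (1*(-13/4 - ½*6))*(-2 - 7 + 2*(-4)) = (1*(-13/4 - 3))*(-2 - 7 - 8) = (1*(-25/4))*(-17) = -25/4*(-17) = 425/4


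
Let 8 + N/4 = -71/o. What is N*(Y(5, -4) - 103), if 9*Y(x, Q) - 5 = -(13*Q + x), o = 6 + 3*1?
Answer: 500500/81 ≈ 6179.0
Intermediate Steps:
o = 9 (o = 6 + 3 = 9)
Y(x, Q) = 5/9 - 13*Q/9 - x/9 (Y(x, Q) = 5/9 + (-(13*Q + x))/9 = 5/9 + (-(x + 13*Q))/9 = 5/9 + (-x - 13*Q)/9 = 5/9 + (-13*Q/9 - x/9) = 5/9 - 13*Q/9 - x/9)
N = -572/9 (N = -32 + 4*(-71/9) = -32 - 284/9 = -572/9 ≈ -63.556)
N*(Y(5, -4) - 103) = -572*((5/9 - 13/9*(-4) - ⅑*5) - 103)/9 = -572*((5/9 + 52/9 - 5/9) - 103)/9 = -572*(52/9 - 103)/9 = -572/9*(-875/9) = 500500/81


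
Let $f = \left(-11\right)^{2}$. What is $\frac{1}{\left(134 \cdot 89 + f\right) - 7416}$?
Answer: $\frac{1}{4631} \approx 0.00021594$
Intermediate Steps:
$f = 121$
$\frac{1}{\left(134 \cdot 89 + f\right) - 7416} = \frac{1}{\left(134 \cdot 89 + 121\right) - 7416} = \frac{1}{\left(11926 + 121\right) - 7416} = \frac{1}{12047 - 7416} = \frac{1}{4631}$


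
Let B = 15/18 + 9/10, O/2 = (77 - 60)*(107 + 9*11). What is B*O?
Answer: 182104/15 ≈ 12140.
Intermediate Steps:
O = 7004 (O = 2*((77 - 60)*(107 + 9*11)) = 2*(17*(107 + 99)) = 2*(17*206) = 2*3502 = 7004)
B = 26/15 (B = 15*(1/18) + 9*(⅒) = ⅚ + 9/10 = 26/15 ≈ 1.7333)
B*O = (26/15)*7004 = 182104/15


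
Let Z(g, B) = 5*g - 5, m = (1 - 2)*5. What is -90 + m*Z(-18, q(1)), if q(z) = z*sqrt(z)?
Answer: 385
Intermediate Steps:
m = -5 (m = -1*5 = -5)
q(z) = z**(3/2)
Z(g, B) = -5 + 5*g
-90 + m*Z(-18, q(1)) = -90 - 5*(-5 + 5*(-18)) = -90 - 5*(-5 - 90) = -90 - 5*(-95) = -90 + 475 = 385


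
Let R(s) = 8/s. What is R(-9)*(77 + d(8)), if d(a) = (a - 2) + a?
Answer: -728/9 ≈ -80.889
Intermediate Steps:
d(a) = -2 + 2*a (d(a) = (-2 + a) + a = -2 + 2*a)
R(-9)*(77 + d(8)) = (8/(-9))*(77 + (-2 + 2*8)) = (8*(-⅑))*(77 + (-2 + 16)) = -8*(77 + 14)/9 = -8/9*91 = -728/9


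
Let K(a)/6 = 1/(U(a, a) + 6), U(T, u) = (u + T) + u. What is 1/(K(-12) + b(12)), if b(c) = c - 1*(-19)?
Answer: 5/154 ≈ 0.032468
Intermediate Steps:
U(T, u) = T + 2*u (U(T, u) = (T + u) + u = T + 2*u)
b(c) = 19 + c (b(c) = c + 19 = 19 + c)
K(a) = 6/(6 + 3*a) (K(a) = 6/((a + 2*a) + 6) = 6/(3*a + 6) = 6/(6 + 3*a))
1/(K(-12) + b(12)) = 1/(2/(2 - 12) + (19 + 12)) = 1/(2/(-10) + 31) = 1/(2*(-⅒) + 31) = 1/(-⅕ + 31) = 1/(154/5) = 5/154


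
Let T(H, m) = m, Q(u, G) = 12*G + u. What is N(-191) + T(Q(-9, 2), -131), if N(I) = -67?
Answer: -198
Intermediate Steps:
Q(u, G) = u + 12*G
N(-191) + T(Q(-9, 2), -131) = -67 - 131 = -198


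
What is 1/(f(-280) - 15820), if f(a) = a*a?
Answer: 1/62580 ≈ 1.5980e-5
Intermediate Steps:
f(a) = a**2
1/(f(-280) - 15820) = 1/((-280)**2 - 15820) = 1/(78400 - 15820) = 1/62580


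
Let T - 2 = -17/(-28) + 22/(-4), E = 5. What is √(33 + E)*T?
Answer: -81*√38/28 ≈ -17.833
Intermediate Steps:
T = -81/28 (T = 2 + (-17/(-28) + 22/(-4)) = 2 + (-17*(-1/28) + 22*(-¼)) = 2 + (17/28 - 11/2) = 2 - 137/28 = -81/28 ≈ -2.8929)
√(33 + E)*T = √(33 + 5)*(-81/28) = √38*(-81/28) = -81*√38/28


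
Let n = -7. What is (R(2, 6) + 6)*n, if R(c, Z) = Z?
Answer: -84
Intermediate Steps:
(R(2, 6) + 6)*n = (6 + 6)*(-7) = 12*(-7) = -84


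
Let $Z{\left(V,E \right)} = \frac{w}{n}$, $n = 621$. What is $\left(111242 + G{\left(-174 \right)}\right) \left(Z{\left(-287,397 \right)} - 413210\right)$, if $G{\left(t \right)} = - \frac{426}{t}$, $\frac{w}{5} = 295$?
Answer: $- \frac{275940226627405}{6003} \approx -4.5967 \cdot 10^{10}$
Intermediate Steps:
$w = 1475$ ($w = 5 \cdot 295 = 1475$)
$Z{\left(V,E \right)} = \frac{1475}{621}$
$\left(111242 + G{\left(-174 \right)}\right) \left(Z{\left(-287,397 \right)} - 413210\right) = \left(111242 - \frac{426}{-174}\right) \left(\frac{1475}{621} - 413210\right) = \left(111242 - - \frac{71}{29}\right) \left(- \frac{256601935}{621}\right) = \left(111242 + \frac{71}{29}\right) \left(- \frac{256601935}{621}\right) = \frac{3226089}{29} \left(- \frac{256601935}{621}\right) = - \frac{275940226627405}{6003}$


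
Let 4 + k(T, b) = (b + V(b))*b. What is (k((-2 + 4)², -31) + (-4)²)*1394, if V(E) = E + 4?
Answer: 2523140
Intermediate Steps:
V(E) = 4 + E
k(T, b) = -4 + b*(4 + 2*b) (k(T, b) = -4 + (b + (4 + b))*b = -4 + (4 + 2*b)*b = -4 + b*(4 + 2*b))
(k((-2 + 4)², -31) + (-4)²)*1394 = ((-4 + (-31)² - 31*(4 - 31)) + (-4)²)*1394 = ((-4 + 961 - 31*(-27)) + 16)*1394 = ((-4 + 961 + 837) + 16)*1394 = (1794 + 16)*1394 = 1810*1394 = 2523140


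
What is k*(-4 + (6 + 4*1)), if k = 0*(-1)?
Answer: 0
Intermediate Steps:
k = 0
k*(-4 + (6 + 4*1)) = 0*(-4 + (6 + 4*1)) = 0*(-4 + (6 + 4)) = 0*(-4 + 10) = 0*6 = 0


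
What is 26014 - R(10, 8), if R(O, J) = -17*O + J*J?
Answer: 26120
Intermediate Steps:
R(O, J) = J² - 17*O (R(O, J) = -17*O + J² = J² - 17*O)
26014 - R(10, 8) = 26014 - (8² - 17*10) = 26014 - (64 - 170) = 26014 - 1*(-106) = 26014 + 106 = 26120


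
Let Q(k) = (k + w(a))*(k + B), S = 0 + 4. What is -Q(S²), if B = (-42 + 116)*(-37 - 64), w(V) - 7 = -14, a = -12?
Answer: 67122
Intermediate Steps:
w(V) = -7 (w(V) = 7 - 14 = -7)
B = -7474 (B = 74*(-101) = -7474)
S = 4
Q(k) = (-7474 + k)*(-7 + k) (Q(k) = (k - 7)*(k - 7474) = (-7 + k)*(-7474 + k) = (-7474 + k)*(-7 + k))
-Q(S²) = -(52318 + (4²)² - 7481*4²) = -(52318 + 16² - 7481*16) = -(52318 + 256 - 119696) = -1*(-67122) = 67122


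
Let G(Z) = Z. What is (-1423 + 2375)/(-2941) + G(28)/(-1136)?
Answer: -17115/49132 ≈ -0.34835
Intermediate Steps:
(-1423 + 2375)/(-2941) + G(28)/(-1136) = (-1423 + 2375)/(-2941) + 28/(-1136) = 952*(-1/2941) + 28*(-1/1136) = -56/173 - 7/284 = -17115/49132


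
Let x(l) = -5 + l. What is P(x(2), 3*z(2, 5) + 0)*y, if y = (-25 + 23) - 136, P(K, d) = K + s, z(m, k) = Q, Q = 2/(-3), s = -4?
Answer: 966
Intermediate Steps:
Q = -⅔ (Q = 2*(-⅓) = -⅔ ≈ -0.66667)
z(m, k) = -⅔
P(K, d) = -4 + K (P(K, d) = K - 4 = -4 + K)
y = -138 (y = -2 - 136 = -138)
P(x(2), 3*z(2, 5) + 0)*y = (-4 + (-5 + 2))*(-138) = (-4 - 3)*(-138) = -7*(-138) = 966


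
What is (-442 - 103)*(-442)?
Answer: 240890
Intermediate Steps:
(-442 - 103)*(-442) = -545*(-442) = 240890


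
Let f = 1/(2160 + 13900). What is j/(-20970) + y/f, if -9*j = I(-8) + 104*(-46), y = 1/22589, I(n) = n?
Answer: 1461378656/2131610985 ≈ 0.68557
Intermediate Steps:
y = 1/22589 ≈ 4.4269e-5
f = 1/16060 ≈ 6.2266e-5
j = 4792/9 (j = -(-8 + 104*(-46))/9 = -(-8 - 4784)/9 = -⅑*(-4792) = 4792/9 ≈ 532.44)
j/(-20970) + y/f = (4792/9)/(-20970) + 1/(22589*(1/16060)) = (4792/9)*(-1/20970) + (1/22589)*16060 = -2396/94365 + 16060/22589 = 1461378656/2131610985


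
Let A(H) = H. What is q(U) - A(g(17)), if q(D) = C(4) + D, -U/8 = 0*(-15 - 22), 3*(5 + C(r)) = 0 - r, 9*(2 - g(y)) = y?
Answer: -58/9 ≈ -6.4444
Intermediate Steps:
g(y) = 2 - y/9
C(r) = -5 - r/3 (C(r) = -5 + (0 - r)/3 = -5 + (-r)/3 = -5 - r/3)
U = 0 (U = -0*(-15 - 22) = -0*(-37) = -8*0 = 0)
q(D) = -19/3 + D (q(D) = (-5 - 1/3*4) + D = (-5 - 4/3) + D = -19/3 + D)
q(U) - A(g(17)) = (-19/3 + 0) - (2 - 1/9*17) = -19/3 - (2 - 17/9) = -19/3 - 1*1/9 = -19/3 - 1/9 = -58/9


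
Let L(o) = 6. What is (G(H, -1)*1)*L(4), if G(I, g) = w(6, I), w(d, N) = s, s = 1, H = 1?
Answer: 6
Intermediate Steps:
w(d, N) = 1
G(I, g) = 1
(G(H, -1)*1)*L(4) = (1*1)*6 = 1*6 = 6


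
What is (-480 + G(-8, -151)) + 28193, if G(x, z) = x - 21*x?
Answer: 27873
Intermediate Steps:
G(x, z) = -20*x (G(x, z) = x - 21*x = -20*x)
(-480 + G(-8, -151)) + 28193 = (-480 - 20*(-8)) + 28193 = (-480 + 160) + 28193 = -320 + 28193 = 27873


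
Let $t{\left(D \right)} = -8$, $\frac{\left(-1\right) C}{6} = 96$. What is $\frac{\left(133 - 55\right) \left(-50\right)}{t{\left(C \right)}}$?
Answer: $\frac{975}{2} \approx 487.5$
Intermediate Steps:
$C = -576$ ($C = \left(-6\right) 96 = -576$)
$\frac{\left(133 - 55\right) \left(-50\right)}{t{\left(C \right)}} = \frac{\left(133 - 55\right) \left(-50\right)}{-8} = 78 \left(-50\right) \left(- \frac{1}{8}\right) = \left(-3900\right) \left(- \frac{1}{8}\right) = \frac{975}{2}$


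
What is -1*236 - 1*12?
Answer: -248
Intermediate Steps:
-1*236 - 1*12 = -236 - 12 = -248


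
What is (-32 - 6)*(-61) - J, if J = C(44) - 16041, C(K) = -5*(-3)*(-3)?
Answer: 18404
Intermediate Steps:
C(K) = -45 (C(K) = 15*(-3) = -45)
J = -16086 (J = -45 - 16041 = -16086)
(-32 - 6)*(-61) - J = (-32 - 6)*(-61) - 1*(-16086) = -38*(-61) + 16086 = 2318 + 16086 = 18404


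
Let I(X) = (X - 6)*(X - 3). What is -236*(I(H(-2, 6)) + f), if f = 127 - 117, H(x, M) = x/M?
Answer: -66080/9 ≈ -7342.2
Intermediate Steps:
f = 10
I(X) = (-6 + X)*(-3 + X)
-236*(I(H(-2, 6)) + f) = -236*((18 + (-2/6)**2 - (-18)/6) + 10) = -236*((18 + (-2*1/6)**2 - (-18)/6) + 10) = -236*((18 + (-1/3)**2 - 9*(-1/3)) + 10) = -236*((18 + 1/9 + 3) + 10) = -236*(190/9 + 10) = -236*280/9 = -66080/9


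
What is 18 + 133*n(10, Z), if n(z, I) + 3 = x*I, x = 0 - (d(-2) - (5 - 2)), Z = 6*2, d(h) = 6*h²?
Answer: -33897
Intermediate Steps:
Z = 12
x = -21 (x = 0 - (6*(-2)² - (5 - 2)) = 0 - (6*4 - 1*3) = 0 - (24 - 3) = 0 - 1*21 = 0 - 21 = -21)
n(z, I) = -3 - 21*I
18 + 133*n(10, Z) = 18 + 133*(-3 - 21*12) = 18 + 133*(-3 - 252) = 18 + 133*(-255) = 18 - 33915 = -33897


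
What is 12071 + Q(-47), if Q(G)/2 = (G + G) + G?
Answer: 11789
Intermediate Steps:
Q(G) = 6*G (Q(G) = 2*((G + G) + G) = 2*(2*G + G) = 2*(3*G) = 6*G)
12071 + Q(-47) = 12071 + 6*(-47) = 12071 - 282 = 11789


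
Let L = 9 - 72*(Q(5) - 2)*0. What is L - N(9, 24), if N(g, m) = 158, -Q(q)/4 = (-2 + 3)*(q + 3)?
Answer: -149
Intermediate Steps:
Q(q) = -12 - 4*q (Q(q) = -4*(-2 + 3)*(q + 3) = -4*(3 + q) = -12 - 4*q)
L = 9 (L = 9 - 72*((-12 - 4*5) - 2)*0 = 9 - 72*((-12 - 20) - 2)*0 = 9 - 72*(-32 - 2)*0 = 9 - (-2448)*0 = 9 - 72*0 = 9 + 0 = 9)
L - N(9, 24) = 9 - 1*158 = 9 - 158 = -149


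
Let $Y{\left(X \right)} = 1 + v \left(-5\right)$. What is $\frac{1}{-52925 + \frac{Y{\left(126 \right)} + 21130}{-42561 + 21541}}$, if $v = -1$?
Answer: $- \frac{5255}{278126159} \approx -1.8894 \cdot 10^{-5}$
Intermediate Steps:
$Y{\left(X \right)} = 6$ ($Y{\left(X \right)} = 1 - -5 = 1 + 5 = 6$)
$\frac{1}{-52925 + \frac{Y{\left(126 \right)} + 21130}{-42561 + 21541}} = \frac{1}{-52925 + \frac{6 + 21130}{-42561 + 21541}} = \frac{1}{-52925 + \frac{21136}{-21020}} = \frac{1}{-52925 + 21136 \left(- \frac{1}{21020}\right)} = \frac{1}{-52925 - \frac{5284}{5255}} = \frac{1}{- \frac{278126159}{5255}} = - \frac{5255}{278126159}$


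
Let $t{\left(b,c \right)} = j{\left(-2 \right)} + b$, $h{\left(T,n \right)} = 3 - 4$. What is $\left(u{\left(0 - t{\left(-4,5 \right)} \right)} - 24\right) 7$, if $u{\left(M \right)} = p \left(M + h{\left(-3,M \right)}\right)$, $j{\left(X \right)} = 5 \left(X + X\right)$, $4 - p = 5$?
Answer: $-329$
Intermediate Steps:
$p = -1$ ($p = 4 - 5 = -1$)
$h{\left(T,n \right)} = -1$ ($h{\left(T,n \right)} = 3 - 4 = -1$)
$j{\left(X \right)} = 10 X$ ($j{\left(X \right)} = 5 \cdot 2 X = 10 X$)
$t{\left(b,c \right)} = -20 + b$ ($t{\left(b,c \right)} = 10 \left(-2\right) + b = -20 + b$)
$u{\left(M \right)} = 1 - M$ ($u{\left(M \right)} = - (M - 1) = - (-1 + M) = 1 - M$)
$\left(u{\left(0 - t{\left(-4,5 \right)} \right)} - 24\right) 7 = \left(\left(1 - \left(0 - \left(-20 - 4\right)\right)\right) - 24\right) 7 = \left(\left(1 - \left(0 - -24\right)\right) - 24\right) 7 = \left(\left(1 - \left(0 + 24\right)\right) - 24\right) 7 = \left(\left(1 - 24\right) - 24\right) 7 = \left(-23 - 24\right) 7 = \left(-47\right) 7 = -329$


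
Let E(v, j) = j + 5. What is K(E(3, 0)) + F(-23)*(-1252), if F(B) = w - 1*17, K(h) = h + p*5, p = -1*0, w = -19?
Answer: 45077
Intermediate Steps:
p = 0
E(v, j) = 5 + j
K(h) = h (K(h) = h + 0*5 = h + 0 = h)
F(B) = -36 (F(B) = -19 - 1*17 = -19 - 17 = -36)
K(E(3, 0)) + F(-23)*(-1252) = (5 + 0) - 36*(-1252) = 5 + 45072 = 45077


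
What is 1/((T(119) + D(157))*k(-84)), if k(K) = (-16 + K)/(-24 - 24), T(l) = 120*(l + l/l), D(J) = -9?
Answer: 4/119925 ≈ 3.3354e-5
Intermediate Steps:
T(l) = 120 + 120*l (T(l) = 120*(l + 1) = 120*(1 + l) = 120 + 120*l)
k(K) = ⅓ - K/48 (k(K) = (-16 + K)/(-48) = (-16 + K)*(-1/48) = ⅓ - K/48)
1/((T(119) + D(157))*k(-84)) = 1/(((120 + 120*119) - 9)*(⅓ - 1/48*(-84))) = 1/(((120 + 14280) - 9)*(⅓ + 7/4)) = 1/((14400 - 9)*(25/12)) = (12/25)/14391 = (1/14391)*(12/25) = 4/119925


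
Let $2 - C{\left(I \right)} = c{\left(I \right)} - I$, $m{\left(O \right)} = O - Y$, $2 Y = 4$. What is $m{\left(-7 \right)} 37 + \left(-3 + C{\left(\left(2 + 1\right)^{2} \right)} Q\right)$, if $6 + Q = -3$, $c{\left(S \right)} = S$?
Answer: $-354$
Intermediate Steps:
$Y = 2$ ($Y = \frac{1}{2} \cdot 4 = 2$)
$m{\left(O \right)} = -2 + O$ ($m{\left(O \right)} = O - 2 = -2 + O$)
$C{\left(I \right)} = 2$ ($C{\left(I \right)} = 2 - \left(I - I\right) = 2 - 0 = 2 + 0 = 2$)
$Q = -9$ ($Q = -6 - 3 = -9$)
$m{\left(-7 \right)} 37 + \left(-3 + C{\left(\left(2 + 1\right)^{2} \right)} Q\right) = \left(-2 - 7\right) 37 + \left(-3 + 2 \left(-9\right)\right) = \left(-9\right) 37 - 21 = -333 - 21 = -354$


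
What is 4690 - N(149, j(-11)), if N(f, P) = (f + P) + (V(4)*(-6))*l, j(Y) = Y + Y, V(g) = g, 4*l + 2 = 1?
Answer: 4557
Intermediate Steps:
l = -1/4 (l = -1/2 + (1/4)*1 = -1/2 + 1/4 = -1/4 ≈ -0.25000)
j(Y) = 2*Y
N(f, P) = 6 + P + f (N(f, P) = (f + P) + (4*(-6))*(-1/4) = (P + f) - 24*(-1/4) = (P + f) + 6 = 6 + P + f)
4690 - N(149, j(-11)) = 4690 - (6 + 2*(-11) + 149) = 4690 - (6 - 22 + 149) = 4690 - 1*133 = 4690 - 133 = 4557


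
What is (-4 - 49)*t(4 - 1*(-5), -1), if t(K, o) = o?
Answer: 53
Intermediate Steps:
(-4 - 49)*t(4 - 1*(-5), -1) = (-4 - 49)*(-1) = -53*(-1) = 53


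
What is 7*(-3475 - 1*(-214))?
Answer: -22827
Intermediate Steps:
7*(-3475 - 1*(-214)) = 7*(-3475 + 214) = 7*(-3261) = -22827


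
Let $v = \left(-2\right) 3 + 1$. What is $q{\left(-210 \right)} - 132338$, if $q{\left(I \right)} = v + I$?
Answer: $-132553$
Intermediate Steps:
$v = -5$ ($v = -6 + 1 = -5$)
$q{\left(I \right)} = -5 + I$
$q{\left(-210 \right)} - 132338 = \left(-5 - 210\right) - 132338 = -215 - 132338 = -132553$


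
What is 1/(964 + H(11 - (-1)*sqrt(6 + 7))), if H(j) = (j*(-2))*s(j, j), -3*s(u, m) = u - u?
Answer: 1/964 ≈ 0.0010373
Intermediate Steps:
s(u, m) = 0 (s(u, m) = -(u - u)/3 = -1/3*0 = 0)
H(j) = 0 (H(j) = (j*(-2))*0 = -2*j*0 = 0)
1/(964 + H(11 - (-1)*sqrt(6 + 7))) = 1/(964 + 0) = 1/964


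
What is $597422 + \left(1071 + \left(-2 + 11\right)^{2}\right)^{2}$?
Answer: $1924526$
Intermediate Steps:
$597422 + \left(1071 + \left(-2 + 11\right)^{2}\right)^{2} = 597422 + \left(1071 + 9^{2}\right)^{2} = 597422 + \left(1071 + 81\right)^{2} = 597422 + 1152^{2} = 597422 + 1327104 = 1924526$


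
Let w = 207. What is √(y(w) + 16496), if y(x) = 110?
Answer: 19*√46 ≈ 128.86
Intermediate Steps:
√(y(w) + 16496) = √(110 + 16496) = √16606 = 19*√46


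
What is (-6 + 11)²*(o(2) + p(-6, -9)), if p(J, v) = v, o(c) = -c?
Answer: -275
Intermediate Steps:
(-6 + 11)²*(o(2) + p(-6, -9)) = (-6 + 11)²*(-1*2 - 9) = 5²*(-2 - 9) = 25*(-11) = -275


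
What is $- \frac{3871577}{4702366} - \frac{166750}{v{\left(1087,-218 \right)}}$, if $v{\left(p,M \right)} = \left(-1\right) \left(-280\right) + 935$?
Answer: $- \frac{157764699311}{1142674938} \approx -138.07$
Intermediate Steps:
$v{\left(p,M \right)} = 1215$ ($v{\left(p,M \right)} = 280 + 935 = 1215$)
$- \frac{3871577}{4702366} - \frac{166750}{v{\left(1087,-218 \right)}} = - \frac{3871577}{4702366} - \frac{166750}{1215} = \left(-3871577\right) \frac{1}{4702366} - \frac{33350}{243} = - \frac{3871577}{4702366} - \frac{33350}{243} = - \frac{157764699311}{1142674938}$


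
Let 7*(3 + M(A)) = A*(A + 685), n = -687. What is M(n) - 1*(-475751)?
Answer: 3331610/7 ≈ 4.7594e+5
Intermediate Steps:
M(A) = -3 + A*(685 + A)/7 (M(A) = -3 + (A*(A + 685))/7 = -3 + (A*(685 + A))/7 = -3 + A*(685 + A)/7)
M(n) - 1*(-475751) = (-3 + (1/7)*(-687)**2 + (685/7)*(-687)) - 1*(-475751) = (-3 + (1/7)*471969 - 470595/7) + 475751 = (-3 + 471969/7 - 470595/7) + 475751 = 1353/7 + 475751 = 3331610/7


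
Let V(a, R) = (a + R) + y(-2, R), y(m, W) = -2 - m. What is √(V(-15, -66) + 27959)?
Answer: √27878 ≈ 166.97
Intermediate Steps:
V(a, R) = R + a (V(a, R) = (a + R) + (-2 - 1*(-2)) = (R + a) + (-2 + 2) = (R + a) + 0 = R + a)
√(V(-15, -66) + 27959) = √((-66 - 15) + 27959) = √(-81 + 27959) = √27878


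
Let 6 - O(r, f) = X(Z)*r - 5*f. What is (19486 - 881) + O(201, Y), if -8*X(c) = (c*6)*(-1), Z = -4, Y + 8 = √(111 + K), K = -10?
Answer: 19174 + 5*√101 ≈ 19224.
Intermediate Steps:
Y = -8 + √101 (Y = -8 + √(111 - 10) = -8 + √101 ≈ 2.0499)
X(c) = 3*c/4 (X(c) = -c*6*(-1)/8 = -6*c*(-1)/8 = -(-3)*c/4 = 3*c/4)
O(r, f) = 6 + 3*r + 5*f (O(r, f) = 6 - (((¾)*(-4))*r - 5*f) = 6 - (-3*r - 5*f) = 6 - (-5*f - 3*r) = 6 + (3*r + 5*f) = 6 + 3*r + 5*f)
(19486 - 881) + O(201, Y) = (19486 - 881) + (6 + 3*201 + 5*(-8 + √101)) = 18605 + (6 + 603 + (-40 + 5*√101)) = 18605 + (569 + 5*√101) = 19174 + 5*√101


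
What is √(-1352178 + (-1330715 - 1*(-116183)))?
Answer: 57*I*√790 ≈ 1602.1*I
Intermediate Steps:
√(-1352178 + (-1330715 - 1*(-116183))) = √(-1352178 + (-1330715 + 116183)) = √(-1352178 - 1214532) = √(-2566710) = 57*I*√790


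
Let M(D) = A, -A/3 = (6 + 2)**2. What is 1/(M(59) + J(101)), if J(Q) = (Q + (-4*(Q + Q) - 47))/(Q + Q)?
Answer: -101/19769 ≈ -0.0051090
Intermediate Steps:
A = -192 (A = -3*(6 + 2)**2 = -3*8**2 = -3*64 = -192)
M(D) = -192
J(Q) = (-47 - 7*Q)/(2*Q) (J(Q) = (Q + (-8*Q - 47))/((2*Q)) = (Q + (-8*Q - 47))*(1/(2*Q)) = (Q + (-47 - 8*Q))*(1/(2*Q)) = (-47 - 7*Q)*(1/(2*Q)) = (-47 - 7*Q)/(2*Q))
1/(M(59) + J(101)) = 1/(-192 + (1/2)*(-47 - 7*101)/101) = 1/(-192 + (1/2)*(1/101)*(-47 - 707)) = 1/(-192 + (1/2)*(1/101)*(-754)) = 1/(-192 - 377/101) = 1/(-19769/101) = -101/19769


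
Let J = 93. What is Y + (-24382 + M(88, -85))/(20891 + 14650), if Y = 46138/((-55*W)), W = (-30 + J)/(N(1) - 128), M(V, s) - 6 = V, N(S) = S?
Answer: 2102719754/1243935 ≈ 1690.4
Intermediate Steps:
M(V, s) = 6 + V
W = -63/127 (W = (-30 + 93)/(1 - 128) = 63/(-127) = 63*(-1/127) = -63/127 ≈ -0.49606)
Y = 5859526/3465 (Y = 46138/((-55*(-63/127))) = 46138/(3465/127) = 46138*(127/3465) = 5859526/3465 ≈ 1691.1)
Y + (-24382 + M(88, -85))/(20891 + 14650) = 5859526/3465 + (-24382 + (6 + 88))/(20891 + 14650) = 5859526/3465 + (-24382 + 94)/35541 = 5859526/3465 - 24288*1/35541 = 5859526/3465 - 736/1077 = 2102719754/1243935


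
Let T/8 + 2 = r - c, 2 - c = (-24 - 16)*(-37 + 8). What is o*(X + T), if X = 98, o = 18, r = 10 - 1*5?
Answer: 168948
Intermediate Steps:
c = -1158 (c = 2 - (-24 - 16)*(-37 + 8) = 2 - (-40)*(-29) = 2 - 1*1160 = 2 - 1160 = -1158)
r = 5 (r = 10 - 5 = 5)
T = 9288 (T = -16 + 8*(5 - 1*(-1158)) = -16 + 8*(5 + 1158) = -16 + 8*1163 = -16 + 9304 = 9288)
o*(X + T) = 18*(98 + 9288) = 18*9386 = 168948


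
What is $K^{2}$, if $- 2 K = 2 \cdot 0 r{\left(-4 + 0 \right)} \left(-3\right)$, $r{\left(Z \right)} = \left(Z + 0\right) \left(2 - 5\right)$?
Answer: $0$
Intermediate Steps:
$r{\left(Z \right)} = - 3 Z$ ($r{\left(Z \right)} = Z \left(-3\right) = - 3 Z$)
$K = 0$ ($K = - \frac{2 \cdot 0 \left(- 3 \left(-4 + 0\right)\right) \left(-3\right)}{2} = - \frac{0 \left(\left(-3\right) \left(-4\right)\right) \left(-3\right)}{2} = - \frac{0 \cdot 12 \left(-3\right)}{2} = - \frac{0 \left(-3\right)}{2} = \left(- \frac{1}{2}\right) 0 = 0$)
$K^{2} = 0^{2} = 0$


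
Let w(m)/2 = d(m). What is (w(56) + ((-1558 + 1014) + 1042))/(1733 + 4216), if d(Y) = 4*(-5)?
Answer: 458/5949 ≈ 0.076988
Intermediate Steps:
d(Y) = -20
w(m) = -40 (w(m) = 2*(-20) = -40)
(w(56) + ((-1558 + 1014) + 1042))/(1733 + 4216) = (-40 + ((-1558 + 1014) + 1042))/(1733 + 4216) = (-40 + (-544 + 1042))/5949 = (-40 + 498)*(1/5949) = 458*(1/5949) = 458/5949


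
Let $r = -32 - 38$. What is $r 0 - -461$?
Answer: $461$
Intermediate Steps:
$r = -70$ ($r = -32 - 38 = -70$)
$r 0 - -461 = \left(-70\right) 0 - -461 = 0 + 461 = 461$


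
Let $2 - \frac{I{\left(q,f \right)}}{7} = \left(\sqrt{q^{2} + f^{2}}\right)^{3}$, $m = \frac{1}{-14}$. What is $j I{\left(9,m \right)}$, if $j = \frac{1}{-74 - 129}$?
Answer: $- \frac{2}{29} + \frac{15877 \sqrt{15877}}{79576} \approx 25.071$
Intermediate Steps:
$m = - \frac{1}{14} \approx -0.071429$
$j = - \frac{1}{203}$ ($j = \frac{1}{-203} = - \frac{1}{203} \approx -0.0049261$)
$I{\left(q,f \right)} = 14 - 7 \left(f^{2} + q^{2}\right)^{\frac{3}{2}}$ ($I{\left(q,f \right)} = 14 - 7 \left(\sqrt{q^{2} + f^{2}}\right)^{3} = 14 - 7 \left(\sqrt{f^{2} + q^{2}}\right)^{3} = 14 - 7 \left(f^{2} + q^{2}\right)^{\frac{3}{2}}$)
$j I{\left(9,m \right)} = - \frac{14 - 7 \left(\left(- \frac{1}{14}\right)^{2} + 9^{2}\right)^{\frac{3}{2}}}{203} = - \frac{14 - 7 \left(\frac{1}{196} + 81\right)^{\frac{3}{2}}}{203} = - \frac{14 - 7 \left(\frac{15877}{196}\right)^{\frac{3}{2}}}{203} = - \frac{14 - 7 \frac{15877 \sqrt{15877}}{2744}}{203} = - \frac{14 - \frac{15877 \sqrt{15877}}{392}}{203} = - \frac{2}{29} + \frac{15877 \sqrt{15877}}{79576}$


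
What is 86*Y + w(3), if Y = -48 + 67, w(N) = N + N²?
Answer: 1646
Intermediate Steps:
Y = 19
86*Y + w(3) = 86*19 + 3*(1 + 3) = 1634 + 3*4 = 1634 + 12 = 1646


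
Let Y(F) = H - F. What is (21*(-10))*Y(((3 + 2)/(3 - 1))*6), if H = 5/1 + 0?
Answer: 2100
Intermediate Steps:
H = 5 (H = 5*1 + 0 = 5 + 0 = 5)
Y(F) = 5 - F
(21*(-10))*Y(((3 + 2)/(3 - 1))*6) = (21*(-10))*(5 - (3 + 2)/(3 - 1)*6) = -210*(5 - 5/2*6) = -210*(5 - 5*(½)*6) = -210*(5 - 5*6/2) = -210*(5 - 1*15) = -210*(5 - 15) = -210*(-10) = 2100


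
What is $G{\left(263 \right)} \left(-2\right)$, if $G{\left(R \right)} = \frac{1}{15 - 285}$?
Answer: $\frac{1}{135} \approx 0.0074074$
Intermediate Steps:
$G{\left(R \right)} = - \frac{1}{270}$ ($G{\left(R \right)} = \frac{1}{-270} = - \frac{1}{270}$)
$G{\left(263 \right)} \left(-2\right) = \left(- \frac{1}{270}\right) \left(-2\right) = \frac{1}{135}$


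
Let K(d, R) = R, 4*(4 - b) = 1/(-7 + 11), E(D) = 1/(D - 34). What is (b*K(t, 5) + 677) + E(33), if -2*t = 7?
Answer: 11131/16 ≈ 695.69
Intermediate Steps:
E(D) = 1/(-34 + D)
b = 63/16 (b = 4 - 1/(4*(-7 + 11)) = 4 - ¼/4 = 4 - ¼*¼ = 4 - 1/16 = 63/16 ≈ 3.9375)
t = -7/2 (t = -½*7 = -7/2 ≈ -3.5000)
(b*K(t, 5) + 677) + E(33) = ((63/16)*5 + 677) + 1/(-34 + 33) = (315/16 + 677) + 1/(-1) = 11147/16 - 1 = 11131/16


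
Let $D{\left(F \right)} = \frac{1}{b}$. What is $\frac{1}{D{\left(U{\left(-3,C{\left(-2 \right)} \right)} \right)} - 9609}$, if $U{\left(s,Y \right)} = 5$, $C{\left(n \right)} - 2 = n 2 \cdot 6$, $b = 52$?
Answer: $- \frac{52}{499667} \approx -0.00010407$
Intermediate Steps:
$C{\left(n \right)} = 2 + 12 n$ ($C{\left(n \right)} = 2 + n 2 \cdot 6 = 2 + 2 n 6 = 2 + 12 n$)
$D{\left(F \right)} = \frac{1}{52}$
$\frac{1}{D{\left(U{\left(-3,C{\left(-2 \right)} \right)} \right)} - 9609} = \frac{1}{\frac{1}{52} - 9609} = \frac{1}{- \frac{499667}{52}} = - \frac{52}{499667}$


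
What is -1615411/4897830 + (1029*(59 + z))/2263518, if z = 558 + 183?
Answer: 2979220477/87986717190 ≈ 0.033860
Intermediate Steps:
z = 741
-1615411/4897830 + (1029*(59 + z))/2263518 = -1615411/4897830 + (1029*(59 + 741))/2263518 = -1615411*1/4897830 + (1029*800)*(1/2263518) = -230773/699690 + 823200*(1/2263518) = -230773/699690 + 137200/377253 = 2979220477/87986717190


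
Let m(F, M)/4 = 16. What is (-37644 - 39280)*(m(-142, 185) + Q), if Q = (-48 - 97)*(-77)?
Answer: -863779596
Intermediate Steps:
Q = 11165 (Q = -145*(-77) = 11165)
m(F, M) = 64 (m(F, M) = 4*16 = 64)
(-37644 - 39280)*(m(-142, 185) + Q) = (-37644 - 39280)*(64 + 11165) = -76924*11229 = -863779596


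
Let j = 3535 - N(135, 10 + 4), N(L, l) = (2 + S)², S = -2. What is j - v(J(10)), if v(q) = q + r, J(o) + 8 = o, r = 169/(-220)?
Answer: 777429/220 ≈ 3533.8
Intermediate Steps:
r = -169/220 (r = 169*(-1/220) = -169/220 ≈ -0.76818)
J(o) = -8 + o
N(L, l) = 0 (N(L, l) = (2 - 2)² = 0² = 0)
v(q) = -169/220 + q (v(q) = q - 169/220 = -169/220 + q)
j = 3535 (j = 3535 - 1*0 = 3535 + 0 = 3535)
j - v(J(10)) = 3535 - (-169/220 + (-8 + 10)) = 3535 - (-169/220 + 2) = 3535 - 1*271/220 = 3535 - 271/220 = 777429/220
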